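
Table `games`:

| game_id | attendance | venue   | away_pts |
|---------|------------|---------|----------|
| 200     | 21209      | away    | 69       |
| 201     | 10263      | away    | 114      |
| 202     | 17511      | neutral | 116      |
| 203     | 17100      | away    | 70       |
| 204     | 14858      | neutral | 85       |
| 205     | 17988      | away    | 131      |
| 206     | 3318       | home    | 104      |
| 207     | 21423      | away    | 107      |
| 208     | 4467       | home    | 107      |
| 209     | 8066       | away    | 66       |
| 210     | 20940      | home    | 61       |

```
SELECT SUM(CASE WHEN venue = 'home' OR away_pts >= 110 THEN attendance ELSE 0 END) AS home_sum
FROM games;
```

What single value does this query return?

74487

game_id=200: ✗
game_id=201: ✓ → 10263
game_id=202: ✓ → 17511
game_id=203: ✗
game_id=204: ✗
game_id=205: ✓ → 17988
game_id=206: ✓ → 3318
game_id=207: ✗
game_id=208: ✓ → 4467
game_id=209: ✗
game_id=210: ✓ → 20940
home_sum = 10263 + 17511 + 17988 + 3318 + 4467 + 20940 = 74487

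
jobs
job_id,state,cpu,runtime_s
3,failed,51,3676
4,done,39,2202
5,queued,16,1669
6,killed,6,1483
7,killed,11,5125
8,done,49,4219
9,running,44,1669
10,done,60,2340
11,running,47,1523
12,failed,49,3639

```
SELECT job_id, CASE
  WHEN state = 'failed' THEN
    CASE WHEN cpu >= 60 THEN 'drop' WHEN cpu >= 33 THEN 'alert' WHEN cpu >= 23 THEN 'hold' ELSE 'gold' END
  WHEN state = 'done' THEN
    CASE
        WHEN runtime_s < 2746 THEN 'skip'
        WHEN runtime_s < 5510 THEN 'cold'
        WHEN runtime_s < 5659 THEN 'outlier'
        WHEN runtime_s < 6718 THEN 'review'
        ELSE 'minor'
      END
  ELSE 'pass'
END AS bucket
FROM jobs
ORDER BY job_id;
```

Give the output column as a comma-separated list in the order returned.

alert, skip, pass, pass, pass, cold, pass, skip, pass, alert

job_id=3: state='failed' → inner[cpu >= 33] → alert
job_id=4: state='done' → inner[runtime_s < 2746] → skip
job_id=5: state='queued' → outer ELSE → pass
job_id=6: state='killed' → outer ELSE → pass
job_id=7: state='killed' → outer ELSE → pass
job_id=8: state='done' → inner[runtime_s < 5510] → cold
job_id=9: state='running' → outer ELSE → pass
job_id=10: state='done' → inner[runtime_s < 2746] → skip
job_id=11: state='running' → outer ELSE → pass
job_id=12: state='failed' → inner[cpu >= 33] → alert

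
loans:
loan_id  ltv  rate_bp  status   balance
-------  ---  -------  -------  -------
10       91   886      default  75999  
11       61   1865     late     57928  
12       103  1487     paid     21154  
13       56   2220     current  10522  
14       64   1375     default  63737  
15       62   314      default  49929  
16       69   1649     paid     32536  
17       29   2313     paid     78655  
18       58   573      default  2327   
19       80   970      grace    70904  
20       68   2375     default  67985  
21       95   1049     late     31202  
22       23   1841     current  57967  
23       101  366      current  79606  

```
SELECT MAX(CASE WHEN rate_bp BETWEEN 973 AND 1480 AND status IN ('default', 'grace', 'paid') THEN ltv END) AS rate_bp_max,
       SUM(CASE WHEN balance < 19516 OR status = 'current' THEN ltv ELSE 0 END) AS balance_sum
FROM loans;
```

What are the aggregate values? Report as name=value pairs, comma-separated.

[rate_bp_max: rate_bp BETWEEN 973 AND 1480 AND status IN ('default', 'grace', 'paid')]
loan_id=10: ✗
loan_id=11: ✗
loan_id=12: ✗
loan_id=13: ✗
loan_id=14: ✓ → 64
loan_id=15: ✗
loan_id=16: ✗
loan_id=17: ✗
loan_id=18: ✗
loan_id=19: ✗
loan_id=20: ✗
loan_id=21: ✗
loan_id=22: ✗
loan_id=23: ✗
rate_bp_max = MAX(64) = 64
—
[balance_sum: balance < 19516 OR status = 'current']
loan_id=10: ✗
loan_id=11: ✗
loan_id=12: ✗
loan_id=13: ✓ → 56
loan_id=14: ✗
loan_id=15: ✗
loan_id=16: ✗
loan_id=17: ✗
loan_id=18: ✓ → 58
loan_id=19: ✗
loan_id=20: ✗
loan_id=21: ✗
loan_id=22: ✓ → 23
loan_id=23: ✓ → 101
balance_sum = 56 + 58 + 23 + 101 = 238

rate_bp_max=64, balance_sum=238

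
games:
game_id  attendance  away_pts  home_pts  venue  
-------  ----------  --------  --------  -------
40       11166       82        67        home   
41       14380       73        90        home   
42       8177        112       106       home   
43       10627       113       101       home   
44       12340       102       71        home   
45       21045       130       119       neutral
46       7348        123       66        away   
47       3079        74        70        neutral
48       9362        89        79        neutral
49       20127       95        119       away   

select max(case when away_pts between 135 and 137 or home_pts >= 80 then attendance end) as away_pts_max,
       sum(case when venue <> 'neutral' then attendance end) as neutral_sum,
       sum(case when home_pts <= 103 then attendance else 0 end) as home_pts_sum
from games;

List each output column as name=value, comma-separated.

[away_pts_max: away_pts between 135 and 137 or home_pts >= 80]
game_id=40: ✗
game_id=41: ✓ → 14380
game_id=42: ✓ → 8177
game_id=43: ✓ → 10627
game_id=44: ✗
game_id=45: ✓ → 21045
game_id=46: ✗
game_id=47: ✗
game_id=48: ✗
game_id=49: ✓ → 20127
away_pts_max = MAX(14380, 8177, 10627, 21045, 20127) = 21045
—
[neutral_sum: venue <> 'neutral']
game_id=40: ✓ → 11166
game_id=41: ✓ → 14380
game_id=42: ✓ → 8177
game_id=43: ✓ → 10627
game_id=44: ✓ → 12340
game_id=45: ✗
game_id=46: ✓ → 7348
game_id=47: ✗
game_id=48: ✗
game_id=49: ✓ → 20127
neutral_sum = 11166 + 14380 + 8177 + 10627 + 12340 + 7348 + 20127 = 84165
—
[home_pts_sum: home_pts <= 103]
game_id=40: ✓ → 11166
game_id=41: ✓ → 14380
game_id=42: ✗
game_id=43: ✓ → 10627
game_id=44: ✓ → 12340
game_id=45: ✗
game_id=46: ✓ → 7348
game_id=47: ✓ → 3079
game_id=48: ✓ → 9362
game_id=49: ✗
home_pts_sum = 11166 + 14380 + 10627 + 12340 + 7348 + 3079 + 9362 = 68302

away_pts_max=21045, neutral_sum=84165, home_pts_sum=68302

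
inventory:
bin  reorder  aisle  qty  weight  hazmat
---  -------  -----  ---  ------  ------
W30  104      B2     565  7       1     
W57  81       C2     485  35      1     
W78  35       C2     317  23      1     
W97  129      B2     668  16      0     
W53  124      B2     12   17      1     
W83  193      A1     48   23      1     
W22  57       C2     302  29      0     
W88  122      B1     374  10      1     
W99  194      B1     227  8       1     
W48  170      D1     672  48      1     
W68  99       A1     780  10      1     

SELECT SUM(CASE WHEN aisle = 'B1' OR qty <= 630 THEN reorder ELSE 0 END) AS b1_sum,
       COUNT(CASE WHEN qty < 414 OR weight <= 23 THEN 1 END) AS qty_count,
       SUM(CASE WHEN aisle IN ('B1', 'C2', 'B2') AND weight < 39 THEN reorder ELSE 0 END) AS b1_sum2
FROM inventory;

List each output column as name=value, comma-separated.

[b1_sum: aisle = 'B1' OR qty <= 630]
bin=W30: ✓ → 104
bin=W57: ✓ → 81
bin=W78: ✓ → 35
bin=W97: ✗
bin=W53: ✓ → 124
bin=W83: ✓ → 193
bin=W22: ✓ → 57
bin=W88: ✓ → 122
bin=W99: ✓ → 194
bin=W48: ✗
bin=W68: ✗
b1_sum = 104 + 81 + 35 + 124 + 193 + 57 + 122 + 194 = 910
—
[qty_count: qty < 414 OR weight <= 23]
bin=W30: ✓ → 1
bin=W57: ✗
bin=W78: ✓ → 1
bin=W97: ✓ → 1
bin=W53: ✓ → 1
bin=W83: ✓ → 1
bin=W22: ✓ → 1
bin=W88: ✓ → 1
bin=W99: ✓ → 1
bin=W48: ✗
bin=W68: ✓ → 1
qty_count = COUNT(1, 1, 1, 1, 1, 1, 1, 1, 1) = 9
—
[b1_sum2: aisle IN ('B1', 'C2', 'B2') AND weight < 39]
bin=W30: ✓ → 104
bin=W57: ✓ → 81
bin=W78: ✓ → 35
bin=W97: ✓ → 129
bin=W53: ✓ → 124
bin=W83: ✗
bin=W22: ✓ → 57
bin=W88: ✓ → 122
bin=W99: ✓ → 194
bin=W48: ✗
bin=W68: ✗
b1_sum2 = 104 + 81 + 35 + 129 + 124 + 57 + 122 + 194 = 846

b1_sum=910, qty_count=9, b1_sum2=846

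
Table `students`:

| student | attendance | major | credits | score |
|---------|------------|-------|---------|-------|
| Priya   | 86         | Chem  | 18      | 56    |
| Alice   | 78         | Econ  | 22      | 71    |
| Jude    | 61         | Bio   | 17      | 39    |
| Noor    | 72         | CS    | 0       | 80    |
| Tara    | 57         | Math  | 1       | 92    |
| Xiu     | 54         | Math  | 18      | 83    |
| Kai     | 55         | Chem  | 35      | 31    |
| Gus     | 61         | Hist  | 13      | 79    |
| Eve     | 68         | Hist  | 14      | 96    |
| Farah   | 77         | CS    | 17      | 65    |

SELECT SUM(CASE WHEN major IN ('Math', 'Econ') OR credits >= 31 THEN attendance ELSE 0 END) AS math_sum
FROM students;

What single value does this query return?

244

student=Priya: ✗
student=Alice: ✓ → 78
student=Jude: ✗
student=Noor: ✗
student=Tara: ✓ → 57
student=Xiu: ✓ → 54
student=Kai: ✓ → 55
student=Gus: ✗
student=Eve: ✗
student=Farah: ✗
math_sum = 78 + 57 + 54 + 55 = 244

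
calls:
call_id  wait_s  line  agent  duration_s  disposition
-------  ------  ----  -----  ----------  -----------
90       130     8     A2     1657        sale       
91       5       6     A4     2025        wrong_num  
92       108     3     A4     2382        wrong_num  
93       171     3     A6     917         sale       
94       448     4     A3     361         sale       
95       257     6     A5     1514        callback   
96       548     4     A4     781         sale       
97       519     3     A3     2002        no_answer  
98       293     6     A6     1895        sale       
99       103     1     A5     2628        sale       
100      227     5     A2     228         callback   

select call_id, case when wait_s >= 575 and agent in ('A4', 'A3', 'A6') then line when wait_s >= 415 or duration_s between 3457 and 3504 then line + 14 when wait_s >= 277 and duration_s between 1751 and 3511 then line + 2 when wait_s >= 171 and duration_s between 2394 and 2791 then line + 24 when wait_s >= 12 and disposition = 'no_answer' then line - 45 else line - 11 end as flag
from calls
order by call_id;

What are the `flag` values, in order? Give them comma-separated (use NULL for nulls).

-3, -5, -8, -8, 18, -5, 18, 17, 8, -10, -6

call_id=90: ELSE → -3
call_id=91: ELSE → -5
call_id=92: ELSE → -8
call_id=93: ELSE → -8
call_id=94: wait_s >= 415 or duration_s between 3457 and 3504 → 18
call_id=95: ELSE → -5
call_id=96: wait_s >= 415 or duration_s between 3457 and 3504 → 18
call_id=97: wait_s >= 415 or duration_s between 3457 and 3504 → 17
call_id=98: wait_s >= 277 and duration_s between 1751 and 3511 → 8
call_id=99: ELSE → -10
call_id=100: ELSE → -6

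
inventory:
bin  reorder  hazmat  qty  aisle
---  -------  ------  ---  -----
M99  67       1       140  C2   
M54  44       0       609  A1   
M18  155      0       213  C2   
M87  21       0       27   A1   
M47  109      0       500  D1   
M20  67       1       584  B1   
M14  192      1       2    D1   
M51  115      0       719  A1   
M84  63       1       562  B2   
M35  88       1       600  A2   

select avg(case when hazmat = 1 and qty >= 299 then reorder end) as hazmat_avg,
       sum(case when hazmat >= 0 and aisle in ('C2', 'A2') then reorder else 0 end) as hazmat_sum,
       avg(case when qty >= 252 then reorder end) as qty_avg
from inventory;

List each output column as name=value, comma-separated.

hazmat_avg=72.6666666667, hazmat_sum=310, qty_avg=81

[hazmat_avg: hazmat = 1 and qty >= 299]
bin=M99: ✗
bin=M54: ✗
bin=M18: ✗
bin=M87: ✗
bin=M47: ✗
bin=M20: ✓ → 67
bin=M14: ✗
bin=M51: ✗
bin=M84: ✓ → 63
bin=M35: ✓ → 88
hazmat_avg = (67 + 63 + 88) / 3 = 72.6666666667
—
[hazmat_sum: hazmat >= 0 and aisle in ('C2', 'A2')]
bin=M99: ✓ → 67
bin=M54: ✗
bin=M18: ✓ → 155
bin=M87: ✗
bin=M47: ✗
bin=M20: ✗
bin=M14: ✗
bin=M51: ✗
bin=M84: ✗
bin=M35: ✓ → 88
hazmat_sum = 67 + 155 + 88 = 310
—
[qty_avg: qty >= 252]
bin=M99: ✗
bin=M54: ✓ → 44
bin=M18: ✗
bin=M87: ✗
bin=M47: ✓ → 109
bin=M20: ✓ → 67
bin=M14: ✗
bin=M51: ✓ → 115
bin=M84: ✓ → 63
bin=M35: ✓ → 88
qty_avg = (44 + 109 + 67 + 115 + 63 + 88) / 6 = 81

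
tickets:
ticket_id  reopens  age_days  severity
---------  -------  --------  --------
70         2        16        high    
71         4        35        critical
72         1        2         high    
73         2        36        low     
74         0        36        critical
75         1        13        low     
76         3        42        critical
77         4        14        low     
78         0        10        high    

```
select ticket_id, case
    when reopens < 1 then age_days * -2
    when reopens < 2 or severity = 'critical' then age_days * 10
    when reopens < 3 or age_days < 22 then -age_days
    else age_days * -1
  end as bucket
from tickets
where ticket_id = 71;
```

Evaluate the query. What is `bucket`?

ticket_id = 71: reopens=4, age_days=35, severity=critical.
reopens < 1 → false
reopens < 2 or severity = 'critical' → true → 350

350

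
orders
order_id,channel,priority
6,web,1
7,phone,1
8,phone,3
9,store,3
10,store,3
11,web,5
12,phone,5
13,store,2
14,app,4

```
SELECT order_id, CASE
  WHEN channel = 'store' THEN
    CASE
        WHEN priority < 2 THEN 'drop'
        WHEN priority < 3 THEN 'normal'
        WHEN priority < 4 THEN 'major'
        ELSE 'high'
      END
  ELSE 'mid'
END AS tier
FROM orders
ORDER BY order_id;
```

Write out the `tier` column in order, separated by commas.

order_id=6: channel='web' → outer ELSE → mid
order_id=7: channel='phone' → outer ELSE → mid
order_id=8: channel='phone' → outer ELSE → mid
order_id=9: channel='store' → inner[priority < 4] → major
order_id=10: channel='store' → inner[priority < 4] → major
order_id=11: channel='web' → outer ELSE → mid
order_id=12: channel='phone' → outer ELSE → mid
order_id=13: channel='store' → inner[priority < 3] → normal
order_id=14: channel='app' → outer ELSE → mid

mid, mid, mid, major, major, mid, mid, normal, mid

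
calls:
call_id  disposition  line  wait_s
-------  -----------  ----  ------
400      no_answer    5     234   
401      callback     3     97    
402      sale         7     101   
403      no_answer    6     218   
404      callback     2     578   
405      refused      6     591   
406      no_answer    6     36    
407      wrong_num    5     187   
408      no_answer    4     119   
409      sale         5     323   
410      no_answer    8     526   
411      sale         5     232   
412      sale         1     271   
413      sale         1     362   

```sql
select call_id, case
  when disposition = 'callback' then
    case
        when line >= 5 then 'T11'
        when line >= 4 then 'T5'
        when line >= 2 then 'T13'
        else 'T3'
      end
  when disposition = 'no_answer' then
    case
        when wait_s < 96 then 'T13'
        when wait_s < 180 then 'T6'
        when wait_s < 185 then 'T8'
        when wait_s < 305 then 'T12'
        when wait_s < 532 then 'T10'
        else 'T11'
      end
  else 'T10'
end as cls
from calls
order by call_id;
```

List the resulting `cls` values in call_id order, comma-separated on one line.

call_id=400: disposition='no_answer' → inner[wait_s < 305] → T12
call_id=401: disposition='callback' → inner[line >= 2] → T13
call_id=402: disposition='sale' → outer ELSE → T10
call_id=403: disposition='no_answer' → inner[wait_s < 305] → T12
call_id=404: disposition='callback' → inner[line >= 2] → T13
call_id=405: disposition='refused' → outer ELSE → T10
call_id=406: disposition='no_answer' → inner[wait_s < 96] → T13
call_id=407: disposition='wrong_num' → outer ELSE → T10
call_id=408: disposition='no_answer' → inner[wait_s < 180] → T6
call_id=409: disposition='sale' → outer ELSE → T10
call_id=410: disposition='no_answer' → inner[wait_s < 532] → T10
call_id=411: disposition='sale' → outer ELSE → T10
call_id=412: disposition='sale' → outer ELSE → T10
call_id=413: disposition='sale' → outer ELSE → T10

T12, T13, T10, T12, T13, T10, T13, T10, T6, T10, T10, T10, T10, T10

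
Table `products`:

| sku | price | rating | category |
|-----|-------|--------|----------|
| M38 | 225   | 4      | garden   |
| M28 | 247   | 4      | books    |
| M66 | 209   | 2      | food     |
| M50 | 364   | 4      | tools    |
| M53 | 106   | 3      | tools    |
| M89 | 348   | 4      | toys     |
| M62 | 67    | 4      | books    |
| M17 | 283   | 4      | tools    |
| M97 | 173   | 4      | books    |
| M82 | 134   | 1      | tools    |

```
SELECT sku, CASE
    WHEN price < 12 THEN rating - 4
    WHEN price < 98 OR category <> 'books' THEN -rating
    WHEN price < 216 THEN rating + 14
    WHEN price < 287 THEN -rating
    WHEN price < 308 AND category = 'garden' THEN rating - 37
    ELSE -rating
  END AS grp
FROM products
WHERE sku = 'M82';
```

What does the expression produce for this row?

-1

sku = M82: price=134, rating=1, category=tools.
price < 12 → false
price < 98 OR category <> 'books' → true → -1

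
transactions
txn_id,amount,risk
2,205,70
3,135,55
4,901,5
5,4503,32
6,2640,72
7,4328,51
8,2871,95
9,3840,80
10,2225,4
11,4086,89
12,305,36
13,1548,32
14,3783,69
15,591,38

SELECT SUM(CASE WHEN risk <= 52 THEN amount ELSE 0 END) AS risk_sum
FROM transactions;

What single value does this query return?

txn_id=2: ✗
txn_id=3: ✗
txn_id=4: ✓ → 901
txn_id=5: ✓ → 4503
txn_id=6: ✗
txn_id=7: ✓ → 4328
txn_id=8: ✗
txn_id=9: ✗
txn_id=10: ✓ → 2225
txn_id=11: ✗
txn_id=12: ✓ → 305
txn_id=13: ✓ → 1548
txn_id=14: ✗
txn_id=15: ✓ → 591
risk_sum = 901 + 4503 + 4328 + 2225 + 305 + 1548 + 591 = 14401

14401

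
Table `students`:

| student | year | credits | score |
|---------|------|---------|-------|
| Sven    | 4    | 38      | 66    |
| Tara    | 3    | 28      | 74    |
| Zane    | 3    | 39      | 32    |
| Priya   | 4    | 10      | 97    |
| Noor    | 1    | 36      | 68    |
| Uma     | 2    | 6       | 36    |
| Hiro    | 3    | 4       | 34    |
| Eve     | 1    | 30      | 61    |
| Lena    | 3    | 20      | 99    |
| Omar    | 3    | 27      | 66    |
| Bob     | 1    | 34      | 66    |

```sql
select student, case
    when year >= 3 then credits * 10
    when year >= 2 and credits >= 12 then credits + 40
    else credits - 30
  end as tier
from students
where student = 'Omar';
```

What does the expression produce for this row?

student = Omar: year=3, credits=27, score=66.
year >= 3 → true → 270

270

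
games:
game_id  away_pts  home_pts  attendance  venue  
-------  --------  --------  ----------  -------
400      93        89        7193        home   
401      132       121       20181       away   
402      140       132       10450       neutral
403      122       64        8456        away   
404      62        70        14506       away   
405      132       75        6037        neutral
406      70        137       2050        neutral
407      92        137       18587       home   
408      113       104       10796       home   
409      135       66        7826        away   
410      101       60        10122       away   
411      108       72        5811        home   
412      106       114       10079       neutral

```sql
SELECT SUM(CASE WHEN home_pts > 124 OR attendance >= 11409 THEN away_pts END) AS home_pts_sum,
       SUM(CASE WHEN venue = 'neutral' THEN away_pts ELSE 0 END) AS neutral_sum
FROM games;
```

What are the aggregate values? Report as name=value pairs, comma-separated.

[home_pts_sum: home_pts > 124 OR attendance >= 11409]
game_id=400: ✗
game_id=401: ✓ → 132
game_id=402: ✓ → 140
game_id=403: ✗
game_id=404: ✓ → 62
game_id=405: ✗
game_id=406: ✓ → 70
game_id=407: ✓ → 92
game_id=408: ✗
game_id=409: ✗
game_id=410: ✗
game_id=411: ✗
game_id=412: ✗
home_pts_sum = 132 + 140 + 62 + 70 + 92 = 496
—
[neutral_sum: venue = 'neutral']
game_id=400: ✗
game_id=401: ✗
game_id=402: ✓ → 140
game_id=403: ✗
game_id=404: ✗
game_id=405: ✓ → 132
game_id=406: ✓ → 70
game_id=407: ✗
game_id=408: ✗
game_id=409: ✗
game_id=410: ✗
game_id=411: ✗
game_id=412: ✓ → 106
neutral_sum = 140 + 132 + 70 + 106 = 448

home_pts_sum=496, neutral_sum=448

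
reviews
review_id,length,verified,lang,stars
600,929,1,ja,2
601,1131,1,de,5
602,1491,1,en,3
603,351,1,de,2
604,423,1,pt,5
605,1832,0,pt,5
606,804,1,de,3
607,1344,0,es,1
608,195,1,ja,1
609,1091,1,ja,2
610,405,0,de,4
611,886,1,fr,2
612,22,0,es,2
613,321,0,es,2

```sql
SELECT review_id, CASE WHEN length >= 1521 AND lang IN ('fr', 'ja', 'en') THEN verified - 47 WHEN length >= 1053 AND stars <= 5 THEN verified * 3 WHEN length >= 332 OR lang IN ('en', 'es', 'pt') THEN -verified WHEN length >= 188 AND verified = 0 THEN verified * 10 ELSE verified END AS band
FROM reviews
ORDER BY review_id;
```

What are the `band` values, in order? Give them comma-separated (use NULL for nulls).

review_id=600: length >= 332 OR lang IN ('en', 'es', 'pt') → -1
review_id=601: length >= 1053 AND stars <= 5 → 3
review_id=602: length >= 1053 AND stars <= 5 → 3
review_id=603: length >= 332 OR lang IN ('en', 'es', 'pt') → -1
review_id=604: length >= 332 OR lang IN ('en', 'es', 'pt') → -1
review_id=605: length >= 1053 AND stars <= 5 → 0
review_id=606: length >= 332 OR lang IN ('en', 'es', 'pt') → -1
review_id=607: length >= 1053 AND stars <= 5 → 0
review_id=608: ELSE → 1
review_id=609: length >= 1053 AND stars <= 5 → 3
review_id=610: length >= 332 OR lang IN ('en', 'es', 'pt') → 0
review_id=611: length >= 332 OR lang IN ('en', 'es', 'pt') → -1
review_id=612: length >= 332 OR lang IN ('en', 'es', 'pt') → 0
review_id=613: length >= 332 OR lang IN ('en', 'es', 'pt') → 0

-1, 3, 3, -1, -1, 0, -1, 0, 1, 3, 0, -1, 0, 0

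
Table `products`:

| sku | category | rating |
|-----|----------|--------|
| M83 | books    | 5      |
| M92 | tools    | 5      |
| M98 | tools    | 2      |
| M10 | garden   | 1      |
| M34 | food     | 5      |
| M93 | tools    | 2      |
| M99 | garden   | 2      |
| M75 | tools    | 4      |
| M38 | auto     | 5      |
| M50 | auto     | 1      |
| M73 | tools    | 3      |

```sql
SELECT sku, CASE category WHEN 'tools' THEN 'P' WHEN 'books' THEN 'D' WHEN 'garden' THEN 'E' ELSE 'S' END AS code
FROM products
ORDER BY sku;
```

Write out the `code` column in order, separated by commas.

sku=M10: category='garden' → E
sku=M34: ELSE → S
sku=M38: ELSE → S
sku=M50: ELSE → S
sku=M73: category='tools' → P
sku=M75: category='tools' → P
sku=M83: category='books' → D
sku=M92: category='tools' → P
sku=M93: category='tools' → P
sku=M98: category='tools' → P
sku=M99: category='garden' → E

E, S, S, S, P, P, D, P, P, P, E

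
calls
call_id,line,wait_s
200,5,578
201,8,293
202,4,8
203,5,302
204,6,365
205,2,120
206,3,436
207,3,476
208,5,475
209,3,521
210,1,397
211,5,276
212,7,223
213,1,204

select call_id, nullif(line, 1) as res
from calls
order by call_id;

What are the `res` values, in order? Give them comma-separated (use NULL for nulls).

call_id=200: line=5 vs 1: differ → 5
call_id=201: line=8 vs 1: differ → 8
call_id=202: line=4 vs 1: differ → 4
call_id=203: line=5 vs 1: differ → 5
call_id=204: line=6 vs 1: differ → 6
call_id=205: line=2 vs 1: differ → 2
call_id=206: line=3 vs 1: differ → 3
call_id=207: line=3 vs 1: differ → 3
call_id=208: line=5 vs 1: differ → 5
call_id=209: line=3 vs 1: differ → 3
call_id=210: line=1 vs 1: equal → NULL
call_id=211: line=5 vs 1: differ → 5
call_id=212: line=7 vs 1: differ → 7
call_id=213: line=1 vs 1: equal → NULL

5, 8, 4, 5, 6, 2, 3, 3, 5, 3, NULL, 5, 7, NULL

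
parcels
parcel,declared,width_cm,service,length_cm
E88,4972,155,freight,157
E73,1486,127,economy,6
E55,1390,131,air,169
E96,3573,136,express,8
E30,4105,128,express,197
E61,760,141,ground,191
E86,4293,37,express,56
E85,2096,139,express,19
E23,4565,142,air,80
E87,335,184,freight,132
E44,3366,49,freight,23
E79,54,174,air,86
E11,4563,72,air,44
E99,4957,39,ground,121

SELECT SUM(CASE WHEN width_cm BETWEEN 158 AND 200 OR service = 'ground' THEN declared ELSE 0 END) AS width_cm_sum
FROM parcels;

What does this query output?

parcel=E88: ✗
parcel=E73: ✗
parcel=E55: ✗
parcel=E96: ✗
parcel=E30: ✗
parcel=E61: ✓ → 760
parcel=E86: ✗
parcel=E85: ✗
parcel=E23: ✗
parcel=E87: ✓ → 335
parcel=E44: ✗
parcel=E79: ✓ → 54
parcel=E11: ✗
parcel=E99: ✓ → 4957
width_cm_sum = 760 + 335 + 54 + 4957 = 6106

6106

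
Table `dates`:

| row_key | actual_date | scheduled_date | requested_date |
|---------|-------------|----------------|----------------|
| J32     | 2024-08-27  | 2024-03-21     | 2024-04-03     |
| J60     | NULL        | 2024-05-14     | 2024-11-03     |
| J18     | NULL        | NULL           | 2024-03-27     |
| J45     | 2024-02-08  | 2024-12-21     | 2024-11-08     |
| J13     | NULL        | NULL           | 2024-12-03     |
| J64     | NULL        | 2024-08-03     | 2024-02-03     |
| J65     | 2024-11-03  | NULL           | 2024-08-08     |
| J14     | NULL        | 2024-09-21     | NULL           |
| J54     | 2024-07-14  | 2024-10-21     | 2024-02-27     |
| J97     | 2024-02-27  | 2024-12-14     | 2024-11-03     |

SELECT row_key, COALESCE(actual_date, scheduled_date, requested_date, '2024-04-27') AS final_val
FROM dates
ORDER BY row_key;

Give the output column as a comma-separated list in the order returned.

2024-12-03, 2024-09-21, 2024-03-27, 2024-08-27, 2024-02-08, 2024-07-14, 2024-05-14, 2024-08-03, 2024-11-03, 2024-02-27

row_key=J13: actual_date=NULL, scheduled_date=NULL, requested_date=2024-12-03 → 2024-12-03
row_key=J14: actual_date=NULL, scheduled_date=2024-09-21 → 2024-09-21
row_key=J18: actual_date=NULL, scheduled_date=NULL, requested_date=2024-03-27 → 2024-03-27
row_key=J32: actual_date=2024-08-27 → 2024-08-27
row_key=J45: actual_date=2024-02-08 → 2024-02-08
row_key=J54: actual_date=2024-07-14 → 2024-07-14
row_key=J60: actual_date=NULL, scheduled_date=2024-05-14 → 2024-05-14
row_key=J64: actual_date=NULL, scheduled_date=2024-08-03 → 2024-08-03
row_key=J65: actual_date=2024-11-03 → 2024-11-03
row_key=J97: actual_date=2024-02-27 → 2024-02-27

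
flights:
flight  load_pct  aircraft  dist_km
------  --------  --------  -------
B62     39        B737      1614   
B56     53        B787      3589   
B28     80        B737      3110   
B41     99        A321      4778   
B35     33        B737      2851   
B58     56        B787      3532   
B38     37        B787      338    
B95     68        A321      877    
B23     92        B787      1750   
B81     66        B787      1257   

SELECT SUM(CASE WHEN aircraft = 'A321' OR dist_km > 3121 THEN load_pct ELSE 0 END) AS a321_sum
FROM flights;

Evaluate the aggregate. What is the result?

276

flight=B62: ✗
flight=B56: ✓ → 53
flight=B28: ✗
flight=B41: ✓ → 99
flight=B35: ✗
flight=B58: ✓ → 56
flight=B38: ✗
flight=B95: ✓ → 68
flight=B23: ✗
flight=B81: ✗
a321_sum = 53 + 99 + 56 + 68 = 276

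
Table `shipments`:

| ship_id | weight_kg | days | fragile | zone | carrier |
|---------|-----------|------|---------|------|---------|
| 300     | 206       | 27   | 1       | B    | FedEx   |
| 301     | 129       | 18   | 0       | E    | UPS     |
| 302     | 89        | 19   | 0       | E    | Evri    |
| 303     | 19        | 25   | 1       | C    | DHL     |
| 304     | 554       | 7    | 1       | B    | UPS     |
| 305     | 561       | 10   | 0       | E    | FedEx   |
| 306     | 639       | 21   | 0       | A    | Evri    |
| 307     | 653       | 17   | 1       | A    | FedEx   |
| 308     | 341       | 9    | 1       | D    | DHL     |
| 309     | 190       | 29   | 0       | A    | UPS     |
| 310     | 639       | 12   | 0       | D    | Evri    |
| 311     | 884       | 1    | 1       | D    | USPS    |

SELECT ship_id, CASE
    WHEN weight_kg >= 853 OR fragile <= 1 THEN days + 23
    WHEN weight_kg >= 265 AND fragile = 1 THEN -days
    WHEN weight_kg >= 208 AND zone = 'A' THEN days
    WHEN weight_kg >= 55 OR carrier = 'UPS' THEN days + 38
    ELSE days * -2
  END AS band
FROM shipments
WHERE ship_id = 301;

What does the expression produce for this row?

ship_id = 301: weight_kg=129, days=18, fragile=0, zone=E, carrier=UPS.
weight_kg >= 853 OR fragile <= 1 → true → 41

41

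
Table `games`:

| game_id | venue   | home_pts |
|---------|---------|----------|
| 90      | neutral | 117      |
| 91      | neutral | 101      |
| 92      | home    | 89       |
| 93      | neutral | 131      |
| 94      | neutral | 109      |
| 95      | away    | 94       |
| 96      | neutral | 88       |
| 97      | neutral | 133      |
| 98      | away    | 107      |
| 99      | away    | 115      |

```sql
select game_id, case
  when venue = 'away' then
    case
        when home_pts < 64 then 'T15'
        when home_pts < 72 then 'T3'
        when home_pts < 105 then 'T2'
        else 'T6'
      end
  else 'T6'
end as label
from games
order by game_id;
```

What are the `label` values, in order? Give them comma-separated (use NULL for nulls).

game_id=90: venue='neutral' → outer ELSE → T6
game_id=91: venue='neutral' → outer ELSE → T6
game_id=92: venue='home' → outer ELSE → T6
game_id=93: venue='neutral' → outer ELSE → T6
game_id=94: venue='neutral' → outer ELSE → T6
game_id=95: venue='away' → inner[home_pts < 105] → T2
game_id=96: venue='neutral' → outer ELSE → T6
game_id=97: venue='neutral' → outer ELSE → T6
game_id=98: venue='away' → inner[ELSE] → T6
game_id=99: venue='away' → inner[ELSE] → T6

T6, T6, T6, T6, T6, T2, T6, T6, T6, T6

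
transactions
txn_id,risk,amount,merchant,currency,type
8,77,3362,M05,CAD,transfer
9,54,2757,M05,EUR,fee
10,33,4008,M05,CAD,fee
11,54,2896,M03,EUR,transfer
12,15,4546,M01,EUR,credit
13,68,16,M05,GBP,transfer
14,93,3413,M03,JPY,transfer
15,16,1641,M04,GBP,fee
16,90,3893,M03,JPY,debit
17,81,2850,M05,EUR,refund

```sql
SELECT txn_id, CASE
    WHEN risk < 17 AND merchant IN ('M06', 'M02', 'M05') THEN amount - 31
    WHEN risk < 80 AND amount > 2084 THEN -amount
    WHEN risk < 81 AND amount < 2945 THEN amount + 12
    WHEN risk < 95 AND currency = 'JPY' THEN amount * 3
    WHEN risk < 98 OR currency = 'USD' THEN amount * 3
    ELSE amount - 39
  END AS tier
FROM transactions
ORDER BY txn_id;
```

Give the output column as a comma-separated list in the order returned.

-3362, -2757, -4008, -2896, -4546, 28, 10239, 1653, 11679, 8550

txn_id=8: risk < 80 AND amount > 2084 → -3362
txn_id=9: risk < 80 AND amount > 2084 → -2757
txn_id=10: risk < 80 AND amount > 2084 → -4008
txn_id=11: risk < 80 AND amount > 2084 → -2896
txn_id=12: risk < 80 AND amount > 2084 → -4546
txn_id=13: risk < 81 AND amount < 2945 → 28
txn_id=14: risk < 95 AND currency = 'JPY' → 10239
txn_id=15: risk < 81 AND amount < 2945 → 1653
txn_id=16: risk < 95 AND currency = 'JPY' → 11679
txn_id=17: risk < 98 OR currency = 'USD' → 8550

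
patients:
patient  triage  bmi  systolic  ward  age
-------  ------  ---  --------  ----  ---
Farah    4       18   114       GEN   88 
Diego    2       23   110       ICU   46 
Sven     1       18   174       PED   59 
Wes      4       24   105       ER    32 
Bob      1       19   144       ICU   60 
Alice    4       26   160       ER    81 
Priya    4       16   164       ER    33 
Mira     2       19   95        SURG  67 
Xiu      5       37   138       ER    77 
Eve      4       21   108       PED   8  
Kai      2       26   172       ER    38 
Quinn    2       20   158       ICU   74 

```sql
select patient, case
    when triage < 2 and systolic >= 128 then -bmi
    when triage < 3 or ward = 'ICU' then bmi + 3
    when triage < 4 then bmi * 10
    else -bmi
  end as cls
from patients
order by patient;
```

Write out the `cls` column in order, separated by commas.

patient=Alice: ELSE → -26
patient=Bob: triage < 2 and systolic >= 128 → -19
patient=Diego: triage < 3 or ward = 'ICU' → 26
patient=Eve: ELSE → -21
patient=Farah: ELSE → -18
patient=Kai: triage < 3 or ward = 'ICU' → 29
patient=Mira: triage < 3 or ward = 'ICU' → 22
patient=Priya: ELSE → -16
patient=Quinn: triage < 3 or ward = 'ICU' → 23
patient=Sven: triage < 2 and systolic >= 128 → -18
patient=Wes: ELSE → -24
patient=Xiu: ELSE → -37

-26, -19, 26, -21, -18, 29, 22, -16, 23, -18, -24, -37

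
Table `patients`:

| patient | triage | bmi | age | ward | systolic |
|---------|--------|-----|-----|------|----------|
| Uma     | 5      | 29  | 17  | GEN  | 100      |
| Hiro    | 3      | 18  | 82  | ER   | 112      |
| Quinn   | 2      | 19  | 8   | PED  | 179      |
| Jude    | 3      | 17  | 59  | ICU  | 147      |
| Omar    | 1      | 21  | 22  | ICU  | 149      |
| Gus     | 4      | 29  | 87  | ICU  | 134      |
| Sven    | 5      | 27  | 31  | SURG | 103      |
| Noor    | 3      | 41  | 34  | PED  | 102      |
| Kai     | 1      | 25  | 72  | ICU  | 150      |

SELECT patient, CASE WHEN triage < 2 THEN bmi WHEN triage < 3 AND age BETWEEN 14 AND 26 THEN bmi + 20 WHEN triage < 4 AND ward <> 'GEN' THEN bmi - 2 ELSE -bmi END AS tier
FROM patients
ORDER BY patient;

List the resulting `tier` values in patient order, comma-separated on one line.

-29, 16, 15, 25, 39, 21, 17, -27, -29

patient=Gus: ELSE → -29
patient=Hiro: triage < 4 AND ward <> 'GEN' → 16
patient=Jude: triage < 4 AND ward <> 'GEN' → 15
patient=Kai: triage < 2 → 25
patient=Noor: triage < 4 AND ward <> 'GEN' → 39
patient=Omar: triage < 2 → 21
patient=Quinn: triage < 4 AND ward <> 'GEN' → 17
patient=Sven: ELSE → -27
patient=Uma: ELSE → -29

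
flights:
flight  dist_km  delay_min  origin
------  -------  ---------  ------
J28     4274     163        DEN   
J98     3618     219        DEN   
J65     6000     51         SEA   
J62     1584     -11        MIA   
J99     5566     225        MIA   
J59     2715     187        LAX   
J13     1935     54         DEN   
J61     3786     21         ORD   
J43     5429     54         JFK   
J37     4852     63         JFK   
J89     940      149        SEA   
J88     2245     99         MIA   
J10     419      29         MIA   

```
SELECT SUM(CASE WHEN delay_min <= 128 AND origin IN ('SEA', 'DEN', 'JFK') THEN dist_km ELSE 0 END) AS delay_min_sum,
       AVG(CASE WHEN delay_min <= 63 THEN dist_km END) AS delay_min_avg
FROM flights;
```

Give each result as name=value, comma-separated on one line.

delay_min_sum=18216, delay_min_avg=3429.2857142857

[delay_min_sum: delay_min <= 128 AND origin IN ('SEA', 'DEN', 'JFK')]
flight=J28: ✗
flight=J98: ✗
flight=J65: ✓ → 6000
flight=J62: ✗
flight=J99: ✗
flight=J59: ✗
flight=J13: ✓ → 1935
flight=J61: ✗
flight=J43: ✓ → 5429
flight=J37: ✓ → 4852
flight=J89: ✗
flight=J88: ✗
flight=J10: ✗
delay_min_sum = 6000 + 1935 + 5429 + 4852 = 18216
—
[delay_min_avg: delay_min <= 63]
flight=J28: ✗
flight=J98: ✗
flight=J65: ✓ → 6000
flight=J62: ✓ → 1584
flight=J99: ✗
flight=J59: ✗
flight=J13: ✓ → 1935
flight=J61: ✓ → 3786
flight=J43: ✓ → 5429
flight=J37: ✓ → 4852
flight=J89: ✗
flight=J88: ✗
flight=J10: ✓ → 419
delay_min_avg = (6000 + 1584 + 1935 + 3786 + 5429 + 4852 + 419) / 7 = 3429.2857142857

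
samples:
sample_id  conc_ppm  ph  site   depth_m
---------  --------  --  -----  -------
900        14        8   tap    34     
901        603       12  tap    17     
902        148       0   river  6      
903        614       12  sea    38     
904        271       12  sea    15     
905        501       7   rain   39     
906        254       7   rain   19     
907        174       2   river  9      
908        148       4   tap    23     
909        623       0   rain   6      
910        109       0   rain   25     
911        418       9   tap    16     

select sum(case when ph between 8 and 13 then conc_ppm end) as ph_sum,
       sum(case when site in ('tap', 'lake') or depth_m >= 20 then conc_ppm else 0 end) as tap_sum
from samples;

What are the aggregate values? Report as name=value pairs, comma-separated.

ph_sum=1920, tap_sum=2407

[ph_sum: ph between 8 and 13]
sample_id=900: ✓ → 14
sample_id=901: ✓ → 603
sample_id=902: ✗
sample_id=903: ✓ → 614
sample_id=904: ✓ → 271
sample_id=905: ✗
sample_id=906: ✗
sample_id=907: ✗
sample_id=908: ✗
sample_id=909: ✗
sample_id=910: ✗
sample_id=911: ✓ → 418
ph_sum = 14 + 603 + 614 + 271 + 418 = 1920
—
[tap_sum: site in ('tap', 'lake') or depth_m >= 20]
sample_id=900: ✓ → 14
sample_id=901: ✓ → 603
sample_id=902: ✗
sample_id=903: ✓ → 614
sample_id=904: ✗
sample_id=905: ✓ → 501
sample_id=906: ✗
sample_id=907: ✗
sample_id=908: ✓ → 148
sample_id=909: ✗
sample_id=910: ✓ → 109
sample_id=911: ✓ → 418
tap_sum = 14 + 603 + 614 + 501 + 148 + 109 + 418 = 2407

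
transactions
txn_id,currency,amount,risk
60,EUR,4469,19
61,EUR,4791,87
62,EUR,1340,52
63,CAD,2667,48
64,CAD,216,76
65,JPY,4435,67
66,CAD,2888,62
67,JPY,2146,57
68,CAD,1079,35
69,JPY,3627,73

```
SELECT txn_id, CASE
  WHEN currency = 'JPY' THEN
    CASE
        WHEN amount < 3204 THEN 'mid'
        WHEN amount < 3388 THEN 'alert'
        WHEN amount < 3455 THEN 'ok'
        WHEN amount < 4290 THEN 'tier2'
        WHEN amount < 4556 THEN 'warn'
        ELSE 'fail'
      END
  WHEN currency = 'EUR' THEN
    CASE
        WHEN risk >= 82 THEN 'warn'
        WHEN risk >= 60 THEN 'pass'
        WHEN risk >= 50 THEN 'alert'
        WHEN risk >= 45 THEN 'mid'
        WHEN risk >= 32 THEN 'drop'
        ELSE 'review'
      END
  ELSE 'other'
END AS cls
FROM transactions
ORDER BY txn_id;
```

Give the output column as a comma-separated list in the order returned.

review, warn, alert, other, other, warn, other, mid, other, tier2

txn_id=60: currency='EUR' → inner[ELSE] → review
txn_id=61: currency='EUR' → inner[risk >= 82] → warn
txn_id=62: currency='EUR' → inner[risk >= 50] → alert
txn_id=63: currency='CAD' → outer ELSE → other
txn_id=64: currency='CAD' → outer ELSE → other
txn_id=65: currency='JPY' → inner[amount < 4556] → warn
txn_id=66: currency='CAD' → outer ELSE → other
txn_id=67: currency='JPY' → inner[amount < 3204] → mid
txn_id=68: currency='CAD' → outer ELSE → other
txn_id=69: currency='JPY' → inner[amount < 4290] → tier2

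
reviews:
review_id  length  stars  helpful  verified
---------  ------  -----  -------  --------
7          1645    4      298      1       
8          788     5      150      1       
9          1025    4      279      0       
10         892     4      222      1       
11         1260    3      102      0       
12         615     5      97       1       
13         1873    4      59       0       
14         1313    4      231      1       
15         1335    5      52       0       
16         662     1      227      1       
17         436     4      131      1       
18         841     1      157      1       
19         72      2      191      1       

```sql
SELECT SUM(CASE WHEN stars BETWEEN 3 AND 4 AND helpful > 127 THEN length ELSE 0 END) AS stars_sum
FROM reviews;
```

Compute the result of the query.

review_id=7: ✓ → 1645
review_id=8: ✗
review_id=9: ✓ → 1025
review_id=10: ✓ → 892
review_id=11: ✗
review_id=12: ✗
review_id=13: ✗
review_id=14: ✓ → 1313
review_id=15: ✗
review_id=16: ✗
review_id=17: ✓ → 436
review_id=18: ✗
review_id=19: ✗
stars_sum = 1645 + 1025 + 892 + 1313 + 436 = 5311

5311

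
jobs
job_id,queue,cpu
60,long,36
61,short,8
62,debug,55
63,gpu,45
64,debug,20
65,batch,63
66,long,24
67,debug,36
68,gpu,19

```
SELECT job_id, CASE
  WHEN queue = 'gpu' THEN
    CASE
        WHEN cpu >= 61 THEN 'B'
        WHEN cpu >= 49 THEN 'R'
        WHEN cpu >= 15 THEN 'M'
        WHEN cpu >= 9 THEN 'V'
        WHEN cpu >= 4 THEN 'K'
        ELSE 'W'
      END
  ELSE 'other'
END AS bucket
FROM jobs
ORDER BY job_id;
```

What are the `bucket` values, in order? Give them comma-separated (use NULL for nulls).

other, other, other, M, other, other, other, other, M

job_id=60: queue='long' → outer ELSE → other
job_id=61: queue='short' → outer ELSE → other
job_id=62: queue='debug' → outer ELSE → other
job_id=63: queue='gpu' → inner[cpu >= 15] → M
job_id=64: queue='debug' → outer ELSE → other
job_id=65: queue='batch' → outer ELSE → other
job_id=66: queue='long' → outer ELSE → other
job_id=67: queue='debug' → outer ELSE → other
job_id=68: queue='gpu' → inner[cpu >= 15] → M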